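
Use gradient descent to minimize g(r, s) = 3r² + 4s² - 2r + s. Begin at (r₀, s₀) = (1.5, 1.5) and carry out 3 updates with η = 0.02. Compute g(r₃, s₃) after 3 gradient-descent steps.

5.211068813312

∇g = (6r - 2, 8s + 1)
Step 1: at (1.5, 1.5), ∇g = (7, 13) → (1.5, 1.5) − 0.02·(7, 13) = (1.36, 1.24)
Step 2: at (1.36, 1.24), ∇g = (6.16, 10.92) → (1.36, 1.24) − 0.02·(6.16, 10.92) = (1.2368, 1.0216)
Step 3: at (1.2368, 1.0216), ∇g = (5.4208, 9.1728) → (1.2368, 1.0216) − 0.02·(5.4208, 9.1728) = (1.128384, 0.838144)
g(1.128384, 0.838144) = 5.211068813312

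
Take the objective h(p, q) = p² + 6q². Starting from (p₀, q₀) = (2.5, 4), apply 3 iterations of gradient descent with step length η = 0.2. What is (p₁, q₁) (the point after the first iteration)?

(1.5, -5.6)

∇h = (2p, 12q)
Step 1: at (2.5, 4), ∇h = (5, 48) → (2.5, 4) − 0.2·(5, 48) = (1.5, -5.6)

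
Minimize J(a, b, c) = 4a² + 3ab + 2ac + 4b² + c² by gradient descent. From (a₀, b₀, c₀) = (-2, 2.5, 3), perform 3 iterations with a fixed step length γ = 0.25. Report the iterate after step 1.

(-1.375, -1, 2.5)

∇J = (8a + 3b + 2c, 3a + 8b, 2a + 2c)
(a₁, b₁, c₁) = (-2, 2.5, 3) − 0.25·(-2.5, 14, 2) = (-1.375, -1, 2.5)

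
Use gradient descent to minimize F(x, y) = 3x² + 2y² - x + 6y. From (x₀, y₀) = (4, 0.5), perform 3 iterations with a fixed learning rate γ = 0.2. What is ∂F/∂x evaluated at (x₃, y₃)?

∇F = (6x - 1, 4y + 6)
Step 1: at (4, 0.5), ∇F = (23, 8) → (4, 0.5) − 0.2·(23, 8) = (-0.6, -1.1)
Step 2: at (-0.6, -1.1), ∇F = (-4.6, 1.6) → (-0.6, -1.1) − 0.2·(-4.6, 1.6) = (0.32, -1.42)
Step 3: at (0.32, -1.42), ∇F = (0.92, 0.32) → (0.32, -1.42) − 0.2·(0.92, 0.32) = (0.136, -1.484)
∂F/∂x at (0.136, -1.484) = -0.184

-0.184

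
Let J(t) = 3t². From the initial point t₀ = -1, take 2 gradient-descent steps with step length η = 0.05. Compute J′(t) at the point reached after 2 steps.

-2.94

J′(t) = 6t
t₁ = -1 − 0.05·(-6) = -0.7
t₂ = -0.7 − 0.05·(-4.2) = -0.49
J′(t) at (-0.49) = -2.94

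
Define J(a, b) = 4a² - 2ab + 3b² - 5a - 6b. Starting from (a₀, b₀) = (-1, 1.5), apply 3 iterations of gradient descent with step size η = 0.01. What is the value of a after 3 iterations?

-0.560172

∇J = (8a - 2b - 5, -2a + 6b - 6)
(a₁, b₁) = (-1, 1.5) − 0.01·(-16, 5) = (-0.84, 1.45)
(a₂, b₂) = (-0.84, 1.45) − 0.01·(-14.62, 4.38) = (-0.6938, 1.4062)
(a₃, b₃) = (-0.6938, 1.4062) − 0.01·(-13.3628, 3.8248) = (-0.560172, 1.367952)
a = -0.560172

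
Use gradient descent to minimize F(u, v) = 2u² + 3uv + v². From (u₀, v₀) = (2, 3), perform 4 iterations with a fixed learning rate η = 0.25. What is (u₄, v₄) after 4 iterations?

∇F = (4u + 3v, 3u + 2v)
(u₁, v₁) = (2, 3) − 0.25·(17, 12) = (-2.25, 0)
(u₂, v₂) = (-2.25, 0) − 0.25·(-9, -6.75) = (0, 1.6875)
(u₃, v₃) = (0, 1.6875) − 0.25·(5.0625, 3.375) = (-1.265625, 0.84375)
(u₄, v₄) = (-1.265625, 0.84375) − 0.25·(-2.53125, -2.109375) = (-0.6328125, 1.37109375)

(-0.6328125, 1.37109375)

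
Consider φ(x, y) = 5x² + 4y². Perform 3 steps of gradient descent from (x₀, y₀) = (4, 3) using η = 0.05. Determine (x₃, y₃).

∇φ = (10x, 8y)
Step 1: at (4, 3), ∇φ = (40, 24) → (4, 3) − 0.05·(40, 24) = (2, 1.8)
Step 2: at (2, 1.8), ∇φ = (20, 14.4) → (2, 1.8) − 0.05·(20, 14.4) = (1, 1.08)
Step 3: at (1, 1.08), ∇φ = (10, 8.64) → (1, 1.08) − 0.05·(10, 8.64) = (0.5, 0.648)

(0.5, 0.648)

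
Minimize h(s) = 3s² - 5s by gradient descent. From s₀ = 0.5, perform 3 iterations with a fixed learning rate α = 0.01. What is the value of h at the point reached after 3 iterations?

-1.853376739648

h′(s) = 6s - 5
s₁ = 0.5 − 0.01·(-2) = 0.52
s₂ = 0.52 − 0.01·(-1.88) = 0.5388
s₃ = 0.5388 − 0.01·(-1.7672) = 0.556472
h(0.556472) = -1.853376739648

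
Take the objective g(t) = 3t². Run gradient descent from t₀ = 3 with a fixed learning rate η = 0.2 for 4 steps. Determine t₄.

0.0048

g′(t) = 6t
t₁ = 3 − 0.2·18 = -0.6
t₂ = -0.6 − 0.2·(-3.6) = 0.12
t₃ = 0.12 − 0.2·0.72 = -0.024
t₄ = -0.024 − 0.2·(-0.144) = 0.0048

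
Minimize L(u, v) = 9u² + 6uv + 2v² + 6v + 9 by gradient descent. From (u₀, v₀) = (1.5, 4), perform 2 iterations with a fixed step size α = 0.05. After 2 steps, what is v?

∇L = (18u + 6v, 6u + 4v + 6)
Step 1: at (1.5, 4), ∇L = (51, 31) → (1.5, 4) − 0.05·(51, 31) = (-1.05, 2.45)
Step 2: at (-1.05, 2.45), ∇L = (-4.2, 9.5) → (-1.05, 2.45) − 0.05·(-4.2, 9.5) = (-0.84, 1.975)
v = 1.975

1.975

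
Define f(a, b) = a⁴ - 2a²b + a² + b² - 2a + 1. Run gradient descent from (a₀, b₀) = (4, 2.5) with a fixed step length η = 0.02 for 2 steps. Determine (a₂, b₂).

∇f = (4a³ - 4ab + 2a - 2, -2a² + 2b)
Step 1: at (4, 2.5), ∇f = (222, -27) → (4, 2.5) − 0.02·(222, -27) = (-0.44, 3.04)
Step 2: at (-0.44, 3.04), ∇f = (2.129664, 5.6928) → (-0.44, 3.04) − 0.02·(2.129664, 5.6928) = (-0.48259328, 2.926144)

(-0.48259328, 2.926144)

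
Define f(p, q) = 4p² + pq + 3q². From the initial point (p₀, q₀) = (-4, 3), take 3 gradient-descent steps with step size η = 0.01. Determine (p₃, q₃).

∇f = (8p + q, p + 6q)
Step 1: at (-4, 3), ∇f = (-29, 14) → (-4, 3) − 0.01·(-29, 14) = (-3.71, 2.86)
Step 2: at (-3.71, 2.86), ∇f = (-26.82, 13.45) → (-3.71, 2.86) − 0.01·(-26.82, 13.45) = (-3.4418, 2.7255)
Step 3: at (-3.4418, 2.7255), ∇f = (-24.8089, 12.9112) → (-3.4418, 2.7255) − 0.01·(-24.8089, 12.9112) = (-3.193711, 2.596388)

(-3.193711, 2.596388)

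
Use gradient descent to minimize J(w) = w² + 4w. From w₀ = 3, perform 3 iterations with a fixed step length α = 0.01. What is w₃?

2.70596

J′(w) = 2w + 4
w₁ = 3 − 0.01·10 = 2.9
w₂ = 2.9 − 0.01·9.8 = 2.802
w₃ = 2.802 − 0.01·9.604 = 2.70596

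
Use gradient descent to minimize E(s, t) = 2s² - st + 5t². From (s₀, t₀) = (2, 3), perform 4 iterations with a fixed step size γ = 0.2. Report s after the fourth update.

-0.4736

∇E = (4s - t, -s + 10t)
Step 1: at (2, 3), ∇E = (5, 28) → (2, 3) − 0.2·(5, 28) = (1, -2.6)
Step 2: at (1, -2.6), ∇E = (6.6, -27) → (1, -2.6) − 0.2·(6.6, -27) = (-0.32, 2.8)
Step 3: at (-0.32, 2.8), ∇E = (-4.08, 28.32) → (-0.32, 2.8) − 0.2·(-4.08, 28.32) = (0.496, -2.864)
Step 4: at (0.496, -2.864), ∇E = (4.848, -29.136) → (0.496, -2.864) − 0.2·(4.848, -29.136) = (-0.4736, 2.9632)
s = -0.4736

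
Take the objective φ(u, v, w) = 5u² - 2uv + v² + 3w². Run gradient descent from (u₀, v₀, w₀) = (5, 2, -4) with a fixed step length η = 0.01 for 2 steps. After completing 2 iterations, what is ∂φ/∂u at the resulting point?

37.0528

∇φ = (10u - 2v, -2u + 2v, 6w)
Step 1: at (5, 2, -4), ∇φ = (46, -6, -24) → (5, 2, -4) − 0.01·(46, -6, -24) = (4.54, 2.06, -3.76)
Step 2: at (4.54, 2.06, -3.76), ∇φ = (41.28, -4.96, -22.56) → (4.54, 2.06, -3.76) − 0.01·(41.28, -4.96, -22.56) = (4.1272, 2.1096, -3.5344)
∂φ/∂u at (4.1272, 2.1096, -3.5344) = 37.0528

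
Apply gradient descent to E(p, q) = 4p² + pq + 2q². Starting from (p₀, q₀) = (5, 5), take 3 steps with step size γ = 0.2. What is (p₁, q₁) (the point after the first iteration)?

∇E = (8p + q, p + 4q)
(p₁, q₁) = (5, 5) − 0.2·(45, 25) = (-4, 0)

(-4, 0)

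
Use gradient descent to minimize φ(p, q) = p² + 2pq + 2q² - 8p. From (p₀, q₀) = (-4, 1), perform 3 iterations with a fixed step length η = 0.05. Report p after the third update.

-2.15

∇φ = (2p + 2q - 8, 2p + 4q)
Step 1: at (-4, 1), ∇φ = (-14, -4) → (-4, 1) − 0.05·(-14, -4) = (-3.3, 1.2)
Step 2: at (-3.3, 1.2), ∇φ = (-12.2, -1.8) → (-3.3, 1.2) − 0.05·(-12.2, -1.8) = (-2.69, 1.29)
Step 3: at (-2.69, 1.29), ∇φ = (-10.8, -0.22) → (-2.69, 1.29) − 0.05·(-10.8, -0.22) = (-2.15, 1.301)
p = -2.15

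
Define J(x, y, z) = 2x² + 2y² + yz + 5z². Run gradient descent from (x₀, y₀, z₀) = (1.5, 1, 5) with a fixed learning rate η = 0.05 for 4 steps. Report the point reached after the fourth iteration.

∇J = (4x, 4y + z, y + 10z)
(x₁, y₁, z₁) = (1.5, 1, 5) − 0.05·(6, 9, 51) = (1.2, 0.55, 2.45)
(x₂, y₂, z₂) = (1.2, 0.55, 2.45) − 0.05·(4.8, 4.65, 25.05) = (0.96, 0.3175, 1.1975)
(x₃, y₃, z₃) = (0.96, 0.3175, 1.1975) − 0.05·(3.84, 2.4675, 12.2925) = (0.768, 0.194125, 0.582875)
(x₄, y₄, z₄) = (0.768, 0.194125, 0.582875) − 0.05·(3.072, 1.359375, 6.022875) = (0.6144, 0.12615625, 0.28173125)

(0.6144, 0.12615625, 0.28173125)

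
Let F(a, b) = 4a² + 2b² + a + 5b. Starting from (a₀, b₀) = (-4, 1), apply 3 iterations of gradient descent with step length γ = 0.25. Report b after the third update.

-1.25

∇F = (8a + 1, 4b + 5)
(a₁, b₁) = (-4, 1) − 0.25·(-31, 9) = (3.75, -1.25)
(a₂, b₂) = (3.75, -1.25) − 0.25·(31, 0) = (-4, -1.25)
(a₃, b₃) = (-4, -1.25) − 0.25·(-31, 0) = (3.75, -1.25)
b = -1.25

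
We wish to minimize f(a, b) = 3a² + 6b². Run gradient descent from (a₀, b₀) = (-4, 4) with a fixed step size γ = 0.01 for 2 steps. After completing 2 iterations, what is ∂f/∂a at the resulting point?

-21.2064

∇f = (6a, 12b)
(a₁, b₁) = (-4, 4) − 0.01·(-24, 48) = (-3.76, 3.52)
(a₂, b₂) = (-3.76, 3.52) − 0.01·(-22.56, 42.24) = (-3.5344, 3.0976)
∂f/∂a at (-3.5344, 3.0976) = -21.2064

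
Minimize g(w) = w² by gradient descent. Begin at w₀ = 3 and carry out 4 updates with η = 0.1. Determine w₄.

1.2288

g′(w) = 2w
w₁ = 3 − 0.1·6 = 2.4
w₂ = 2.4 − 0.1·4.8 = 1.92
w₃ = 1.92 − 0.1·3.84 = 1.536
w₄ = 1.536 − 0.1·3.072 = 1.2288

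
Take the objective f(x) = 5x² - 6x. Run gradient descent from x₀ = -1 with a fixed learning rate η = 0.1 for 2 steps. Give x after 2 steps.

0.6

f′(x) = 10x - 6
x₁ = -1 − 0.1·(-16) = 0.6
x₂ = 0.6 − 0.1·0 = 0.6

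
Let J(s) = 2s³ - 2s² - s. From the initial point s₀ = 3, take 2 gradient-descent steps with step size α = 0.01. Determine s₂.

2.301114

J′(s) = 6s² - 4s - 1
s₁ = 3 − 0.01·41 = 2.59
s₂ = 2.59 − 0.01·28.8886 = 2.301114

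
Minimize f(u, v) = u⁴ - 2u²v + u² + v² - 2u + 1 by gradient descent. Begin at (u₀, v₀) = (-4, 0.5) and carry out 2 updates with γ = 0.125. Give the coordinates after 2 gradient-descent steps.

(-11189.3984375, 202.796875)

∇f = (4u³ - 4uv + 2u - 2, -2u² + 2v)
(u₁, v₁) = (-4, 0.5) − 0.125·(-258, -31) = (28.25, 4.375)
(u₂, v₂) = (28.25, 4.375) − 0.125·(89741.1875, -1587.375) = (-11189.3984375, 202.796875)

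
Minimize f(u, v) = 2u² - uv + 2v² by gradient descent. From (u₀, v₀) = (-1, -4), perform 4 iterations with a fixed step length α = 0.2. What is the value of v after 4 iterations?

∇f = (4u - v, -u + 4v)
(u₁, v₁) = (-1, -4) − 0.2·(0, -15) = (-1, -1)
(u₂, v₂) = (-1, -1) − 0.2·(-3, -3) = (-0.4, -0.4)
(u₃, v₃) = (-0.4, -0.4) − 0.2·(-1.2, -1.2) = (-0.16, -0.16)
(u₄, v₄) = (-0.16, -0.16) − 0.2·(-0.48, -0.48) = (-0.064, -0.064)
v = -0.064

-0.064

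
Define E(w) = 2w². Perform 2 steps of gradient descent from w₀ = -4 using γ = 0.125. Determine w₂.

-1

E′(w) = 4w
w₁ = -4 − 0.125·(-16) = -2
w₂ = -2 − 0.125·(-8) = -1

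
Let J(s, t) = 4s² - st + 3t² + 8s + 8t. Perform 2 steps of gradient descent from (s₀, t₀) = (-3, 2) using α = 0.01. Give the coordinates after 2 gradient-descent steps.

∇J = (8s - t + 8, -s + 6t + 8)
Step 1: at (-3, 2), ∇J = (-18, 23) → (-3, 2) − 0.01·(-18, 23) = (-2.82, 1.77)
Step 2: at (-2.82, 1.77), ∇J = (-16.33, 21.44) → (-2.82, 1.77) − 0.01·(-16.33, 21.44) = (-2.6567, 1.5556)

(-2.6567, 1.5556)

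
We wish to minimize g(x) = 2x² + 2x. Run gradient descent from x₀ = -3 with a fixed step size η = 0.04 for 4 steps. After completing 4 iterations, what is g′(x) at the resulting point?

-4.9787136

g′(x) = 4x + 2
Step 1: g′(-3) = -10; x₁ = -3 − 0.04·(-10) = -2.6
Step 2: g′(-2.6) = -8.4; x₂ = -2.6 − 0.04·(-8.4) = -2.264
Step 3: g′(-2.264) = -7.056; x₃ = -2.264 − 0.04·(-7.056) = -1.98176
Step 4: g′(-1.98176) = -5.92704; x₄ = -1.98176 − 0.04·(-5.92704) = -1.7446784
g′(x) at (-1.7446784) = -4.9787136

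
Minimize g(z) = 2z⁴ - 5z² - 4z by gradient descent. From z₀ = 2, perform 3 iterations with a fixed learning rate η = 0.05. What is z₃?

g′(z) = 8z³ - 10z - 4
z₁ = 2 − 0.05·40 = 0
z₂ = 0 − 0.05·(-4) = 0.2
z₃ = 0.2 − 0.05·(-5.936) = 0.4968

0.4968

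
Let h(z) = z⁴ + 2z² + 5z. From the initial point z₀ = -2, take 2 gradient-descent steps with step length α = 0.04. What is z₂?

h′(z) = 4z³ + 4z + 5
z₁ = -2 − 0.04·(-35) = -0.6
z₂ = -0.6 − 0.04·1.736 = -0.66944

-0.66944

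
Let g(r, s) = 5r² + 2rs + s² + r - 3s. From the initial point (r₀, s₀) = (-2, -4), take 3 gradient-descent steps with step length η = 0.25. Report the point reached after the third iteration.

∇g = (10r + 2s + 1, 2r + 2s - 3)
(r₁, s₁) = (-2, -4) − 0.25·(-27, -15) = (4.75, -0.25)
(r₂, s₂) = (4.75, -0.25) − 0.25·(48, 6) = (-7.25, -1.75)
(r₃, s₃) = (-7.25, -1.75) − 0.25·(-75, -21) = (11.5, 3.5)

(11.5, 3.5)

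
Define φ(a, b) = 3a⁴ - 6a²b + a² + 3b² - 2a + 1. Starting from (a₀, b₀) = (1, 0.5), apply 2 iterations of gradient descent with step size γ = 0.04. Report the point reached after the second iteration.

∇φ = (12a³ - 12ab + 2a - 2, -6a² + 6b)
Step 1: at (1, 0.5), ∇φ = (6, -3) → (1, 0.5) − 0.04·(6, -3) = (0.76, 0.62)
Step 2: at (0.76, 0.62), ∇φ = (-0.866688, 0.2544) → (0.76, 0.62) − 0.04·(-0.866688, 0.2544) = (0.79466752, 0.609824)

(0.79466752, 0.609824)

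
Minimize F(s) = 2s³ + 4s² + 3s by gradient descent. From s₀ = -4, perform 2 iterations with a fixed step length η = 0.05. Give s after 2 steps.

F′(s) = 6s² + 8s + 3
Step 1: F′(-4) = 67; s₁ = -4 − 0.05·67 = -7.35
Step 2: F′(-7.35) = 268.335; s₂ = -7.35 − 0.05·268.335 = -20.76675

-20.76675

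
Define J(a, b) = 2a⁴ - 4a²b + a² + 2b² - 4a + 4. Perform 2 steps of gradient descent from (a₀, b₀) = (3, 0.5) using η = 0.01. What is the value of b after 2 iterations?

∇J = (8a³ - 8ab + 2a - 4, -4a² + 4b)
(a₁, b₁) = (3, 0.5) − 0.01·(206, -34) = (0.94, 0.84)
(a₂, b₂) = (0.94, 0.84) − 0.01·(-1.792128, -0.1744) = (0.95792128, 0.841744)
b = 0.841744

0.841744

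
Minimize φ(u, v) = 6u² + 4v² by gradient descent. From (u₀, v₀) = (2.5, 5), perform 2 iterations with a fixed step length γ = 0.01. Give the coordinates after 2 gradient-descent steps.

(1.936, 4.232)

∇φ = (12u, 8v)
(u₁, v₁) = (2.5, 5) − 0.01·(30, 40) = (2.2, 4.6)
(u₂, v₂) = (2.2, 4.6) − 0.01·(26.4, 36.8) = (1.936, 4.232)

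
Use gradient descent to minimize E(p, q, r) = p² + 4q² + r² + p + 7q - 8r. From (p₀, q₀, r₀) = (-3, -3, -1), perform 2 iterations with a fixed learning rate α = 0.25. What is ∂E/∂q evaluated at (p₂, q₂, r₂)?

-17

∇E = (2p + 1, 8q + 7, 2r - 8)
(p₁, q₁, r₁) = (-3, -3, -1) − 0.25·(-5, -17, -10) = (-1.75, 1.25, 1.5)
(p₂, q₂, r₂) = (-1.75, 1.25, 1.5) − 0.25·(-2.5, 17, -5) = (-1.125, -3, 2.75)
∂E/∂q at (-1.125, -3, 2.75) = -17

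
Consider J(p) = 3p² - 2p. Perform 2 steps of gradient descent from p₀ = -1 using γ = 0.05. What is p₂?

J′(p) = 6p - 2
Step 1: J′(-1) = -8; p₁ = -1 − 0.05·(-8) = -0.6
Step 2: J′(-0.6) = -5.6; p₂ = -0.6 − 0.05·(-5.6) = -0.32

-0.32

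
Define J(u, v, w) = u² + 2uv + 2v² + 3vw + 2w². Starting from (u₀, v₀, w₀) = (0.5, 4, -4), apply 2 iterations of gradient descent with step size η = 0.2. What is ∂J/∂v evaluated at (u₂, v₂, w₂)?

0.88

∇J = (2u + 2v, 2u + 4v + 3w, 3v + 4w)
(u₁, v₁, w₁) = (0.5, 4, -4) − 0.2·(9, 5, -4) = (-1.3, 3, -3.2)
(u₂, v₂, w₂) = (-1.3, 3, -3.2) − 0.2·(3.4, -0.2, -3.8) = (-1.98, 3.04, -2.44)
∂J/∂v at (-1.98, 3.04, -2.44) = 0.88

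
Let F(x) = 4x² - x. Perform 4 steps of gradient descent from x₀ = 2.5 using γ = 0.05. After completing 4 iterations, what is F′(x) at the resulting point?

2.4624

F′(x) = 8x - 1
Step 1: F′(2.5) = 19; x₁ = 2.5 − 0.05·19 = 1.55
Step 2: F′(1.55) = 11.4; x₂ = 1.55 − 0.05·11.4 = 0.98
Step 3: F′(0.98) = 6.84; x₃ = 0.98 − 0.05·6.84 = 0.638
Step 4: F′(0.638) = 4.104; x₄ = 0.638 − 0.05·4.104 = 0.4328
F′(x) at (0.4328) = 2.4624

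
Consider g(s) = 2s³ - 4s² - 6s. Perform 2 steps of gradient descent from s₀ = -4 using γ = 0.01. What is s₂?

-7.212504

g′(s) = 6s² - 8s - 6
s₁ = -4 − 0.01·122 = -5.22
s₂ = -5.22 − 0.01·199.2504 = -7.212504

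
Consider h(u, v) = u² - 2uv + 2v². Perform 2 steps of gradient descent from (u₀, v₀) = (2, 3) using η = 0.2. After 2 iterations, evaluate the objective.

2.1152

∇h = (2u - 2v, -2u + 4v)
Step 1: at (2, 3), ∇h = (-2, 8) → (2, 3) − 0.2·(-2, 8) = (2.4, 1.4)
Step 2: at (2.4, 1.4), ∇h = (2, 0.8) → (2.4, 1.4) − 0.2·(2, 0.8) = (2, 1.24)
h(2, 1.24) = 2.1152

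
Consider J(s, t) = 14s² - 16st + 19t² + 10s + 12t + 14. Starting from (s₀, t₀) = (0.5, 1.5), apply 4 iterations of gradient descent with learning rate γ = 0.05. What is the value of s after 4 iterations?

-3.5748

∇J = (28s - 16t + 10, -16s + 38t + 12)
(s₁, t₁) = (0.5, 1.5) − 0.05·(0, 61) = (0.5, -1.55)
(s₂, t₂) = (0.5, -1.55) − 0.05·(48.8, -54.9) = (-1.94, 1.195)
(s₃, t₃) = (-1.94, 1.195) − 0.05·(-63.44, 88.45) = (1.232, -3.2275)
(s₄, t₄) = (1.232, -3.2275) − 0.05·(96.136, -130.357) = (-3.5748, 3.29035)
s = -3.5748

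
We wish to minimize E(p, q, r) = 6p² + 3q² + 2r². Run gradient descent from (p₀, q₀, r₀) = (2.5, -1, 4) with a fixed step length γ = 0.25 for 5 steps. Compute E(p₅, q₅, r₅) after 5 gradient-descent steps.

38400.0029296875

∇E = (12p, 6q, 4r)
Step 1: at (2.5, -1, 4), ∇E = (30, -6, 16) → (2.5, -1, 4) − 0.25·(30, -6, 16) = (-5, 0.5, 0)
Step 2: at (-5, 0.5, 0), ∇E = (-60, 3, 0) → (-5, 0.5, 0) − 0.25·(-60, 3, 0) = (10, -0.25, 0)
Step 3: at (10, -0.25, 0), ∇E = (120, -1.5, 0) → (10, -0.25, 0) − 0.25·(120, -1.5, 0) = (-20, 0.125, 0)
Step 4: at (-20, 0.125, 0), ∇E = (-240, 0.75, 0) → (-20, 0.125, 0) − 0.25·(-240, 0.75, 0) = (40, -0.0625, 0)
Step 5: at (40, -0.0625, 0), ∇E = (480, -0.375, 0) → (40, -0.0625, 0) − 0.25·(480, -0.375, 0) = (-80, 0.03125, 0)
E(-80, 0.03125, 0) = 38400.0029296875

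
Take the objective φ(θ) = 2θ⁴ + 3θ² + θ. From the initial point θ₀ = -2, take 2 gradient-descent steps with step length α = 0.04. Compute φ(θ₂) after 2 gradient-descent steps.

φ′(θ) = 8θ³ + 6θ + 1
Step 1: φ′(-2) = -75; θ₁ = -2 − 0.04·(-75) = 1
Step 2: φ′(1) = 15; θ₂ = 1 − 0.04·15 = 0.4
φ(0.4) = 0.9312

0.9312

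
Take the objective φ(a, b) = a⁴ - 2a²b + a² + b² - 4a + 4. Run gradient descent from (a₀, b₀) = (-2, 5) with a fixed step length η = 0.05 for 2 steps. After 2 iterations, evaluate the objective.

∇φ = (4a³ - 4ab + 2a - 4, -2a² + 2b)
Step 1: at (-2, 5), ∇φ = (0, 2) → (-2, 5) − 0.05·(0, 2) = (-2, 4.9)
Step 2: at (-2, 4.9), ∇φ = (-0.8, 1.8) → (-2, 4.9) − 0.05·(-0.8, 1.8) = (-1.96, 4.81)
φ(-1.96, 4.81) = 16.61939856

16.61939856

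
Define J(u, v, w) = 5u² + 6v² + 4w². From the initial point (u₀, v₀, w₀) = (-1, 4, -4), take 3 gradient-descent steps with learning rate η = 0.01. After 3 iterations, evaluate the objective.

86.04671741728

∇J = (10u, 12v, 8w)
Step 1: at (-1, 4, -4), ∇J = (-10, 48, -32) → (-1, 4, -4) − 0.01·(-10, 48, -32) = (-0.9, 3.52, -3.68)
Step 2: at (-0.9, 3.52, -3.68), ∇J = (-9, 42.24, -29.44) → (-0.9, 3.52, -3.68) − 0.01·(-9, 42.24, -29.44) = (-0.81, 3.0976, -3.3856)
Step 3: at (-0.81, 3.0976, -3.3856), ∇J = (-8.1, 37.1712, -27.0848) → (-0.81, 3.0976, -3.3856) − 0.01·(-8.1, 37.1712, -27.0848) = (-0.729, 2.725888, -3.114752)
J(-0.729, 2.725888, -3.114752) = 86.04671741728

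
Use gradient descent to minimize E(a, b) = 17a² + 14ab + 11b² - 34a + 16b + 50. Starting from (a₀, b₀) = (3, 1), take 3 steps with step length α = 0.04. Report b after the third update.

∇E = (34a + 14b - 34, 14a + 22b + 16)
(a₁, b₁) = (3, 1) − 0.04·(82, 80) = (-0.28, -2.2)
(a₂, b₂) = (-0.28, -2.2) − 0.04·(-74.32, -36.32) = (2.6928, -0.7472)
(a₃, b₃) = (2.6928, -0.7472) − 0.04·(47.0944, 37.2608) = (0.809024, -2.237632)
b = -2.237632

-2.237632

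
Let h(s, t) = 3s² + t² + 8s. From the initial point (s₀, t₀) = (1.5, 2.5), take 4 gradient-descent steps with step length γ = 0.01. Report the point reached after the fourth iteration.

(0.87878872, 2.3059204)

∇h = (6s + 8, 2t)
Step 1: at (1.5, 2.5), ∇h = (17, 5) → (1.5, 2.5) − 0.01·(17, 5) = (1.33, 2.45)
Step 2: at (1.33, 2.45), ∇h = (15.98, 4.9) → (1.33, 2.45) − 0.01·(15.98, 4.9) = (1.1702, 2.401)
Step 3: at (1.1702, 2.401), ∇h = (15.0212, 4.802) → (1.1702, 2.401) − 0.01·(15.0212, 4.802) = (1.019988, 2.35298)
Step 4: at (1.019988, 2.35298), ∇h = (14.119928, 4.70596) → (1.019988, 2.35298) − 0.01·(14.119928, 4.70596) = (0.87878872, 2.3059204)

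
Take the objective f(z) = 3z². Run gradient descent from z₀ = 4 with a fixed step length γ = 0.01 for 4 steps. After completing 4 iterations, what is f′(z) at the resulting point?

18.73797504

f′(z) = 6z
Step 1: f′(4) = 24; z₁ = 4 − 0.01·24 = 3.76
Step 2: f′(3.76) = 22.56; z₂ = 3.76 − 0.01·22.56 = 3.5344
Step 3: f′(3.5344) = 21.2064; z₃ = 3.5344 − 0.01·21.2064 = 3.322336
Step 4: f′(3.322336) = 19.934016; z₄ = 3.322336 − 0.01·19.934016 = 3.12299584
f′(z) at (3.12299584) = 18.73797504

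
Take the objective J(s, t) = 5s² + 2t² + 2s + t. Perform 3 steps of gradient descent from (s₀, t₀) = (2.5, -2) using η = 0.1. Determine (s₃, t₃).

∇J = (10s + 2, 4t + 1)
(s₁, t₁) = (2.5, -2) − 0.1·(27, -7) = (-0.2, -1.3)
(s₂, t₂) = (-0.2, -1.3) − 0.1·(0, -4.2) = (-0.2, -0.88)
(s₃, t₃) = (-0.2, -0.88) − 0.1·(0, -2.52) = (-0.2, -0.628)

(-0.2, -0.628)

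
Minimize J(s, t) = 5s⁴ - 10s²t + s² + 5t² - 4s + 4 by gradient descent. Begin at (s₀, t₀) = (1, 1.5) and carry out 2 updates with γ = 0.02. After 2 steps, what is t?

∇J = (20s³ - 20st + 2s - 4, -10s² + 10t)
(s₁, t₁) = (1, 1.5) − 0.02·(-12, 5) = (1.24, 1.4)
(s₂, t₂) = (1.24, 1.4) − 0.02·(1.89248, -1.376) = (1.2021504, 1.42752)
t = 1.42752

1.42752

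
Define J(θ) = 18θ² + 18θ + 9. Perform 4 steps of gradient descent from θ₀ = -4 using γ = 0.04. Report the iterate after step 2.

J′(θ) = 36θ + 18
θ₁ = -4 − 0.04·(-126) = 1.04
θ₂ = 1.04 − 0.04·55.44 = -1.1776

-1.1776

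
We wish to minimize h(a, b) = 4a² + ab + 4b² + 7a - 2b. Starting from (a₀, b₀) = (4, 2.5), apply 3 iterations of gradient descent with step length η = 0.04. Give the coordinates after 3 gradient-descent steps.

∇h = (8a + b + 7, a + 8b - 2)
Step 1: at (4, 2.5), ∇h = (41.5, 22) → (4, 2.5) − 0.04·(41.5, 22) = (2.34, 1.62)
Step 2: at (2.34, 1.62), ∇h = (27.34, 13.3) → (2.34, 1.62) − 0.04·(27.34, 13.3) = (1.2464, 1.088)
Step 3: at (1.2464, 1.088), ∇h = (18.0592, 7.9504) → (1.2464, 1.088) − 0.04·(18.0592, 7.9504) = (0.524032, 0.769984)

(0.524032, 0.769984)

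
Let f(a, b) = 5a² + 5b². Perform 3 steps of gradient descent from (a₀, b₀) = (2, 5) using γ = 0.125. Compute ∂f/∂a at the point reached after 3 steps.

∇f = (10a, 10b)
(a₁, b₁) = (2, 5) − 0.125·(20, 50) = (-0.5, -1.25)
(a₂, b₂) = (-0.5, -1.25) − 0.125·(-5, -12.5) = (0.125, 0.3125)
(a₃, b₃) = (0.125, 0.3125) − 0.125·(1.25, 3.125) = (-0.03125, -0.078125)
∂f/∂a at (-0.03125, -0.078125) = -0.3125

-0.3125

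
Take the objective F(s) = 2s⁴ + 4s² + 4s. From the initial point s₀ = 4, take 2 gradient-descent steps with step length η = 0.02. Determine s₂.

48.01816576

F′(s) = 8s³ + 8s + 4
s₁ = 4 − 0.02·548 = -6.96
s₂ = -6.96 − 0.02·(-2748.908288) = 48.01816576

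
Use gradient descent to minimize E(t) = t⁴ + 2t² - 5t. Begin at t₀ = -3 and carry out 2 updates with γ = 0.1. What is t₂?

E′(t) = 4t³ + 4t - 5
t₁ = -3 − 0.1·(-125) = 9.5
t₂ = 9.5 − 0.1·3462.5 = -336.75

-336.75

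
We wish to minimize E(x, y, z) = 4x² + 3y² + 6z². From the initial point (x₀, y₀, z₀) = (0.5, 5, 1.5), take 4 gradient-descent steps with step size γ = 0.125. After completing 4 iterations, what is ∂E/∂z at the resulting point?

∇E = (8x, 6y, 12z)
(x₁, y₁, z₁) = (0.5, 5, 1.5) − 0.125·(4, 30, 18) = (0, 1.25, -0.75)
(x₂, y₂, z₂) = (0, 1.25, -0.75) − 0.125·(0, 7.5, -9) = (0, 0.3125, 0.375)
(x₃, y₃, z₃) = (0, 0.3125, 0.375) − 0.125·(0, 1.875, 4.5) = (0, 0.078125, -0.1875)
(x₄, y₄, z₄) = (0, 0.078125, -0.1875) − 0.125·(0, 0.46875, -2.25) = (0, 0.01953125, 0.09375)
∂E/∂z at (0, 0.01953125, 0.09375) = 1.125

1.125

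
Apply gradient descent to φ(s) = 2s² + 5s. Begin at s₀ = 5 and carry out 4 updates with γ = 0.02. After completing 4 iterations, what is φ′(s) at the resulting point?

17.909824

φ′(s) = 4s + 5
s₁ = 5 − 0.02·25 = 4.5
s₂ = 4.5 − 0.02·23 = 4.04
s₃ = 4.04 − 0.02·21.16 = 3.6168
s₄ = 3.6168 − 0.02·19.4672 = 3.227456
φ′(s) at (3.227456) = 17.909824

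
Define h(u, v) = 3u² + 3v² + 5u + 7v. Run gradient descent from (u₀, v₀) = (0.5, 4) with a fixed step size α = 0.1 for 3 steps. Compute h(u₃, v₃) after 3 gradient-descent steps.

∇h = (6u + 5, 6v + 7)
(u₁, v₁) = (0.5, 4) − 0.1·(8, 31) = (-0.3, 0.9)
(u₂, v₂) = (-0.3, 0.9) − 0.1·(3.2, 12.4) = (-0.62, -0.34)
(u₃, v₃) = (-0.62, -0.34) − 0.1·(1.28, 4.96) = (-0.748, -0.836)
h(-0.748, -0.836) = -5.8168

-5.8168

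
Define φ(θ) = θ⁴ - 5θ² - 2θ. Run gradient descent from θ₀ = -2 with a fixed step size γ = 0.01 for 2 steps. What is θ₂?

φ′(θ) = 4θ³ - 10θ - 2
Step 1: φ′(-2) = -14; θ₁ = -2 − 0.01·(-14) = -1.86
Step 2: φ′(-1.86) = -9.139424; θ₂ = -1.86 − 0.01·(-9.139424) = -1.76860576

-1.76860576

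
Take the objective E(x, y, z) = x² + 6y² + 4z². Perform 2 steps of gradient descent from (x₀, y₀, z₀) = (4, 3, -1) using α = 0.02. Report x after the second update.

3.6864

∇E = (2x, 12y, 8z)
(x₁, y₁, z₁) = (4, 3, -1) − 0.02·(8, 36, -8) = (3.84, 2.28, -0.84)
(x₂, y₂, z₂) = (3.84, 2.28, -0.84) − 0.02·(7.68, 27.36, -6.72) = (3.6864, 1.7328, -0.7056)
x = 3.6864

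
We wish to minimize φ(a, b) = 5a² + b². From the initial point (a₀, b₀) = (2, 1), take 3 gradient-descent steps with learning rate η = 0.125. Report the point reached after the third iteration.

(-0.03125, 0.421875)

∇φ = (10a, 2b)
Step 1: at (2, 1), ∇φ = (20, 2) → (2, 1) − 0.125·(20, 2) = (-0.5, 0.75)
Step 2: at (-0.5, 0.75), ∇φ = (-5, 1.5) → (-0.5, 0.75) − 0.125·(-5, 1.5) = (0.125, 0.5625)
Step 3: at (0.125, 0.5625), ∇φ = (1.25, 1.125) → (0.125, 0.5625) − 0.125·(1.25, 1.125) = (-0.03125, 0.421875)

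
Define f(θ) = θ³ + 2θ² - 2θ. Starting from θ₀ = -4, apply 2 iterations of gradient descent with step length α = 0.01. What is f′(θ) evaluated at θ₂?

44.57151387

f′(θ) = 3θ² + 4θ - 2
θ₁ = -4 − 0.01·30 = -4.3
θ₂ = -4.3 − 0.01·36.27 = -4.6627
f′(θ) at (-4.6627) = 44.57151387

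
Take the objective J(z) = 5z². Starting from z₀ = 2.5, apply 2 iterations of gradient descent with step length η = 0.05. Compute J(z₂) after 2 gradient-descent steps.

J′(z) = 10z
Step 1: J′(2.5) = 25; z₁ = 2.5 − 0.05·25 = 1.25
Step 2: J′(1.25) = 12.5; z₂ = 1.25 − 0.05·12.5 = 0.625
J(0.625) = 1.953125

1.953125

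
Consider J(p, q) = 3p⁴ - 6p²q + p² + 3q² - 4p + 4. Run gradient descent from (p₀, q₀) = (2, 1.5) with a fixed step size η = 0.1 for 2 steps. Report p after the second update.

59.6

∇J = (12p³ - 12pq + 2p - 4, -6p² + 6q)
Step 1: at (2, 1.5), ∇J = (60, -15) → (2, 1.5) − 0.1·(60, -15) = (-4, 3)
Step 2: at (-4, 3), ∇J = (-636, -78) → (-4, 3) − 0.1·(-636, -78) = (59.6, 10.8)
p = 59.6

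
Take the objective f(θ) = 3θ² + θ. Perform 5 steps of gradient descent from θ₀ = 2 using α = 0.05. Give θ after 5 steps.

0.197485

f′(θ) = 6θ + 1
Step 1: f′(2) = 13; θ₁ = 2 − 0.05·13 = 1.35
Step 2: f′(1.35) = 9.1; θ₂ = 1.35 − 0.05·9.1 = 0.895
Step 3: f′(0.895) = 6.37; θ₃ = 0.895 − 0.05·6.37 = 0.5765
Step 4: f′(0.5765) = 4.459; θ₄ = 0.5765 − 0.05·4.459 = 0.35355
Step 5: f′(0.35355) = 3.1213; θ₅ = 0.35355 − 0.05·3.1213 = 0.197485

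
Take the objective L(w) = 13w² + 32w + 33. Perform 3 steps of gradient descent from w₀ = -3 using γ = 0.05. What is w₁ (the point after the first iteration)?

L′(w) = 26w + 32
Step 1: L′(-3) = -46; w₁ = -3 − 0.05·(-46) = -0.7

-0.7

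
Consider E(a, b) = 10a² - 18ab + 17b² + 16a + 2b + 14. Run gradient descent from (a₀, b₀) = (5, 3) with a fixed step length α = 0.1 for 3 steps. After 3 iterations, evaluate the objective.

∇E = (20a - 18b + 16, -18a + 34b + 2)
Step 1: at (5, 3), ∇E = (62, 14) → (5, 3) − 0.1·(62, 14) = (-1.2, 1.6)
Step 2: at (-1.2, 1.6), ∇E = (-36.8, 78) → (-1.2, 1.6) − 0.1·(-36.8, 78) = (2.48, -6.2)
Step 3: at (2.48, -6.2), ∇E = (177.2, -253.44) → (2.48, -6.2) − 0.1·(177.2, -253.44) = (-15.24, 19.144)
E(-15.24, 19.144) = 13612.982592

13612.982592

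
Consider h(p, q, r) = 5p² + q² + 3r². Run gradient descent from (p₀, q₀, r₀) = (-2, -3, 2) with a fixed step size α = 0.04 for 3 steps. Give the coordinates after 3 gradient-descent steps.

∇h = (10p, 2q, 6r)
Step 1: at (-2, -3, 2), ∇h = (-20, -6, 12) → (-2, -3, 2) − 0.04·(-20, -6, 12) = (-1.2, -2.76, 1.52)
Step 2: at (-1.2, -2.76, 1.52), ∇h = (-12, -5.52, 9.12) → (-1.2, -2.76, 1.52) − 0.04·(-12, -5.52, 9.12) = (-0.72, -2.5392, 1.1552)
Step 3: at (-0.72, -2.5392, 1.1552), ∇h = (-7.2, -5.0784, 6.9312) → (-0.72, -2.5392, 1.1552) − 0.04·(-7.2, -5.0784, 6.9312) = (-0.432, -2.336064, 0.877952)

(-0.432, -2.336064, 0.877952)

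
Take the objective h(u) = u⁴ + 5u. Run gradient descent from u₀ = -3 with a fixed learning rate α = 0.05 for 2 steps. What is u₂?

h′(u) = 4u³ + 5
u₁ = -3 − 0.05·(-103) = 2.15
u₂ = 2.15 − 0.05·44.7535 = -0.087675

-0.087675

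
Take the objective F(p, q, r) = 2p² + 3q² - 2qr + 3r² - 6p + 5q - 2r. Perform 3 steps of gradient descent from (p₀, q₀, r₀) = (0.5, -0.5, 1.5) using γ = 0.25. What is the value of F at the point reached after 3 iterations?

∇F = (4p - 6, 6q - 2r + 5, -2q + 6r - 2)
(p₁, q₁, r₁) = (0.5, -0.5, 1.5) − 0.25·(-4, -1, 8) = (1.5, -0.25, -0.5)
(p₂, q₂, r₂) = (1.5, -0.25, -0.5) − 0.25·(0, 4.5, -4.5) = (1.5, -1.375, 0.625)
(p₃, q₃, r₃) = (1.5, -1.375, 0.625) − 0.25·(0, -4.5, 4.5) = (1.5, -0.25, -0.5)
F(1.5, -0.25, -0.5) = -4.0625

-4.0625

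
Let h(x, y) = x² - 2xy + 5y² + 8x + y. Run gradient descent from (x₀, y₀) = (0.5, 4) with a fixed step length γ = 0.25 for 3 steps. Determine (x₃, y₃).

∇h = (2x - 2y + 8, -2x + 10y + 1)
Step 1: at (0.5, 4), ∇h = (1, 40) → (0.5, 4) − 0.25·(1, 40) = (0.25, -6)
Step 2: at (0.25, -6), ∇h = (20.5, -59.5) → (0.25, -6) − 0.25·(20.5, -59.5) = (-4.875, 8.875)
Step 3: at (-4.875, 8.875), ∇h = (-19.5, 99.5) → (-4.875, 8.875) − 0.25·(-19.5, 99.5) = (0, -16)

(0, -16)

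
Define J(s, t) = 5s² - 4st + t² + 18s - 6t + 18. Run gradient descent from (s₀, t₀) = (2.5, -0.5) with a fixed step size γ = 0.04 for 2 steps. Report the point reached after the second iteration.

(-0.2712, 0.5176)

∇J = (10s - 4t + 18, -4s + 2t - 6)
Step 1: at (2.5, -0.5), ∇J = (45, -17) → (2.5, -0.5) − 0.04·(45, -17) = (0.7, 0.18)
Step 2: at (0.7, 0.18), ∇J = (24.28, -8.44) → (0.7, 0.18) − 0.04·(24.28, -8.44) = (-0.2712, 0.5176)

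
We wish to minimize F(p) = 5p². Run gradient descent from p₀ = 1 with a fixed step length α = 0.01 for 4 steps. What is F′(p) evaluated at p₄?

6.561

F′(p) = 10p
p₁ = 1 − 0.01·10 = 0.9
p₂ = 0.9 − 0.01·9 = 0.81
p₃ = 0.81 − 0.01·8.1 = 0.729
p₄ = 0.729 − 0.01·7.29 = 0.6561
F′(p) at (0.6561) = 6.561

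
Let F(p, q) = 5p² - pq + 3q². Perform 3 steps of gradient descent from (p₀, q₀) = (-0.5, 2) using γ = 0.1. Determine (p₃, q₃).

(0.032, 0.1355)

∇F = (10p - q, -p + 6q)
(p₁, q₁) = (-0.5, 2) − 0.1·(-7, 12.5) = (0.2, 0.75)
(p₂, q₂) = (0.2, 0.75) − 0.1·(1.25, 4.3) = (0.075, 0.32)
(p₃, q₃) = (0.075, 0.32) − 0.1·(0.43, 1.845) = (0.032, 0.1355)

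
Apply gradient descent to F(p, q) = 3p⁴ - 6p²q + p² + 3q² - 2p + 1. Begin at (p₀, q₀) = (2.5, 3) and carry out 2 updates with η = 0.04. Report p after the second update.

∇F = (12p³ - 12pq + 2p - 2, -6p² + 6q)
Step 1: at (2.5, 3), ∇F = (100.5, -19.5) → (2.5, 3) − 0.04·(100.5, -19.5) = (-1.52, 3.78)
Step 2: at (-1.52, 3.78), ∇F = (21.765504, 8.8176) → (-1.52, 3.78) − 0.04·(21.765504, 8.8176) = (-2.39062016, 3.427296)
p = -2.39062016

-2.39062016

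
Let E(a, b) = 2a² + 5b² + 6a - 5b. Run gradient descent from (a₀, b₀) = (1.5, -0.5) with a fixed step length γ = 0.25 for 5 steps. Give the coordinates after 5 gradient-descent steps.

∇E = (4a + 6, 10b - 5)
(a₁, b₁) = (1.5, -0.5) − 0.25·(12, -10) = (-1.5, 2)
(a₂, b₂) = (-1.5, 2) − 0.25·(0, 15) = (-1.5, -1.75)
(a₃, b₃) = (-1.5, -1.75) − 0.25·(0, -22.5) = (-1.5, 3.875)
(a₄, b₄) = (-1.5, 3.875) − 0.25·(0, 33.75) = (-1.5, -4.5625)
(a₅, b₅) = (-1.5, -4.5625) − 0.25·(0, -50.625) = (-1.5, 8.09375)

(-1.5, 8.09375)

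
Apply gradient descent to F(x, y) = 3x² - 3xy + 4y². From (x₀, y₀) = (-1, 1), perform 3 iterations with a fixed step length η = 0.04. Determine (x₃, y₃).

(-0.282112, 0.156416)

∇F = (6x - 3y, -3x + 8y)
(x₁, y₁) = (-1, 1) − 0.04·(-9, 11) = (-0.64, 0.56)
(x₂, y₂) = (-0.64, 0.56) − 0.04·(-5.52, 6.4) = (-0.4192, 0.304)
(x₃, y₃) = (-0.4192, 0.304) − 0.04·(-3.4272, 3.6896) = (-0.282112, 0.156416)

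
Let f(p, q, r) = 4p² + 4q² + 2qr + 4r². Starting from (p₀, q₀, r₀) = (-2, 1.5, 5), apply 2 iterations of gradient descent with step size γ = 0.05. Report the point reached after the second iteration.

(-0.72, -0.045, 1.67)

∇f = (8p, 8q + 2r, 2q + 8r)
(p₁, q₁, r₁) = (-2, 1.5, 5) − 0.05·(-16, 22, 43) = (-1.2, 0.4, 2.85)
(p₂, q₂, r₂) = (-1.2, 0.4, 2.85) − 0.05·(-9.6, 8.9, 23.6) = (-0.72, -0.045, 1.67)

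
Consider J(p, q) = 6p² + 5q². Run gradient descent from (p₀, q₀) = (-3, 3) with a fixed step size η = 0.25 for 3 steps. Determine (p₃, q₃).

∇J = (12p, 10q)
(p₁, q₁) = (-3, 3) − 0.25·(-36, 30) = (6, -4.5)
(p₂, q₂) = (6, -4.5) − 0.25·(72, -45) = (-12, 6.75)
(p₃, q₃) = (-12, 6.75) − 0.25·(-144, 67.5) = (24, -10.125)

(24, -10.125)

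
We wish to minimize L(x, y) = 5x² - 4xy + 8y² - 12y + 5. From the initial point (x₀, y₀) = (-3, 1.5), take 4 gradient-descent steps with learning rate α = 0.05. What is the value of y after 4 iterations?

0.678

∇L = (10x - 4y, -4x + 16y - 12)
(x₁, y₁) = (-3, 1.5) − 0.05·(-36, 24) = (-1.2, 0.3)
(x₂, y₂) = (-1.2, 0.3) − 0.05·(-13.2, -2.4) = (-0.54, 0.42)
(x₃, y₃) = (-0.54, 0.42) − 0.05·(-7.08, -3.12) = (-0.186, 0.576)
(x₄, y₄) = (-0.186, 0.576) − 0.05·(-4.164, -2.04) = (0.0222, 0.678)
y = 0.678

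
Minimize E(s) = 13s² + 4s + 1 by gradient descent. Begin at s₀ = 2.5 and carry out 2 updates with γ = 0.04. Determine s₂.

E′(s) = 26s + 4
Step 1: E′(2.5) = 69; s₁ = 2.5 − 0.04·69 = -0.26
Step 2: E′(-0.26) = -2.76; s₂ = -0.26 − 0.04·(-2.76) = -0.1496

-0.1496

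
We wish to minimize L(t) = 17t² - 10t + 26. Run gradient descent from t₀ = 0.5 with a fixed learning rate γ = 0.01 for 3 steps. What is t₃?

0.353308

L′(t) = 34t - 10
t₁ = 0.5 − 0.01·7 = 0.43
t₂ = 0.43 − 0.01·4.62 = 0.3838
t₃ = 0.3838 − 0.01·3.0492 = 0.353308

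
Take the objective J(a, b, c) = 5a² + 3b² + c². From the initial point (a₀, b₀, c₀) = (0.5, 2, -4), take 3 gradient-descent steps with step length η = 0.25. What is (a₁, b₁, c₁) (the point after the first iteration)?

∇J = (10a, 6b, 2c)
Step 1: at (0.5, 2, -4), ∇J = (5, 12, -8) → (0.5, 2, -4) − 0.25·(5, 12, -8) = (-0.75, -1, -2)

(-0.75, -1, -2)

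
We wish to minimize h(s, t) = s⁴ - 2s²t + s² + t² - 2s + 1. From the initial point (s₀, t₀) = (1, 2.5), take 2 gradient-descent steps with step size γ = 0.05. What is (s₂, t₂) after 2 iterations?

∇h = (4s³ - 4st + 2s - 2, -2s² + 2t)
Step 1: at (1, 2.5), ∇h = (-6, 3) → (1, 2.5) − 0.05·(-6, 3) = (1.3, 2.35)
Step 2: at (1.3, 2.35), ∇h = (-2.832, 1.32) → (1.3, 2.35) − 0.05·(-2.832, 1.32) = (1.4416, 2.284)

(1.4416, 2.284)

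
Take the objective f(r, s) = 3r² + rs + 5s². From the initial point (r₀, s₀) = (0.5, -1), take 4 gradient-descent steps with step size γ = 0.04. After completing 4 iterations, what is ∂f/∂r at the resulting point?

∇f = (6r + s, r + 10s)
Step 1: at (0.5, -1), ∇f = (2, -9.5) → (0.5, -1) − 0.04·(2, -9.5) = (0.42, -0.62)
Step 2: at (0.42, -0.62), ∇f = (1.9, -5.78) → (0.42, -0.62) − 0.04·(1.9, -5.78) = (0.344, -0.3888)
Step 3: at (0.344, -0.3888), ∇f = (1.6752, -3.544) → (0.344, -0.3888) − 0.04·(1.6752, -3.544) = (0.276992, -0.24704)
Step 4: at (0.276992, -0.24704), ∇f = (1.414912, -2.193408) → (0.276992, -0.24704) − 0.04·(1.414912, -2.193408) = (0.22039552, -0.15930368)
∂f/∂r at (0.22039552, -0.15930368) = 1.16306944

1.16306944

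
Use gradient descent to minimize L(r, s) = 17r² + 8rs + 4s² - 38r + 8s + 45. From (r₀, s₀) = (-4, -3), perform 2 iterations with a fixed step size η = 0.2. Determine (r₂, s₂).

∇L = (34r + 8s - 38, 8r + 8s + 8)
(r₁, s₁) = (-4, -3) − 0.2·(-198, -48) = (35.6, 6.6)
(r₂, s₂) = (35.6, 6.6) − 0.2·(1225.2, 345.6) = (-209.44, -62.52)

(-209.44, -62.52)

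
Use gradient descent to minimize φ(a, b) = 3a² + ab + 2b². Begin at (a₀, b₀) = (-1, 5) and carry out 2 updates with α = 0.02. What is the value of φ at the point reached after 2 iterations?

35.12373312

∇φ = (6a + b, a + 4b)
(a₁, b₁) = (-1, 5) − 0.02·(-1, 19) = (-0.98, 4.62)
(a₂, b₂) = (-0.98, 4.62) − 0.02·(-1.26, 17.5) = (-0.9548, 4.27)
φ(-0.9548, 4.27) = 35.12373312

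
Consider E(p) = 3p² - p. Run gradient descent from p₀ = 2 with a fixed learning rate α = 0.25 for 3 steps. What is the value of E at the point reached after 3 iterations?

E′(p) = 6p - 1
Step 1: E′(2) = 11; p₁ = 2 − 0.25·11 = -0.75
Step 2: E′(-0.75) = -5.5; p₂ = -0.75 − 0.25·(-5.5) = 0.625
Step 3: E′(0.625) = 2.75; p₃ = 0.625 − 0.25·2.75 = -0.0625
E(-0.0625) = 0.07421875

0.07421875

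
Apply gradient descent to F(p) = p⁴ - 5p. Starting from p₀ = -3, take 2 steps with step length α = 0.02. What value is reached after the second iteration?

-0.60758208

F′(p) = 4p³ - 5
Step 1: F′(-3) = -113; p₁ = -3 − 0.02·(-113) = -0.74
Step 2: F′(-0.74) = -6.620896; p₂ = -0.74 − 0.02·(-6.620896) = -0.60758208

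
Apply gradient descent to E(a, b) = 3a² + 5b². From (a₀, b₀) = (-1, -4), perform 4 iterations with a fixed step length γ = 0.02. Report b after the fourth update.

∇E = (6a, 10b)
(a₁, b₁) = (-1, -4) − 0.02·(-6, -40) = (-0.88, -3.2)
(a₂, b₂) = (-0.88, -3.2) − 0.02·(-5.28, -32) = (-0.7744, -2.56)
(a₃, b₃) = (-0.7744, -2.56) − 0.02·(-4.6464, -25.6) = (-0.681472, -2.048)
(a₄, b₄) = (-0.681472, -2.048) − 0.02·(-4.088832, -20.48) = (-0.59969536, -1.6384)
b = -1.6384

-1.6384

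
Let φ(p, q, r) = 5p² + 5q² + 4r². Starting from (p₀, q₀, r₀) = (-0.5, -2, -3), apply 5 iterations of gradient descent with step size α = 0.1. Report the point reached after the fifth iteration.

∇φ = (10p, 10q, 8r)
Step 1: at (-0.5, -2, -3), ∇φ = (-5, -20, -24) → (-0.5, -2, -3) − 0.1·(-5, -20, -24) = (0, 0, -0.6)
Step 2: at (0, 0, -0.6), ∇φ = (0, 0, -4.8) → (0, 0, -0.6) − 0.1·(0, 0, -4.8) = (0, 0, -0.12)
Step 3: at (0, 0, -0.12), ∇φ = (0, 0, -0.96) → (0, 0, -0.12) − 0.1·(0, 0, -0.96) = (0, 0, -0.024)
Step 4: at (0, 0, -0.024), ∇φ = (0, 0, -0.192) → (0, 0, -0.024) − 0.1·(0, 0, -0.192) = (0, 0, -0.0048)
Step 5: at (0, 0, -0.0048), ∇φ = (0, 0, -0.0384) → (0, 0, -0.0048) − 0.1·(0, 0, -0.0384) = (0, 0, -0.00096)

(0, 0, -0.00096)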